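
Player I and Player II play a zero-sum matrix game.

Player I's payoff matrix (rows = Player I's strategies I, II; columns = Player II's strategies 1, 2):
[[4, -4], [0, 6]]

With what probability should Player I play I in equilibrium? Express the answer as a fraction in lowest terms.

Row minima are -4 and 0, so Player I's maximin is 0; column maxima are 4 and 6, so Player II's minimax is 4. These differ, so the equilibrium is in mixed strategies.
Let Player I play I with probability p. Player II is indifferent when 4p = −4p + 6(1−p), giving p = 3/7.

3/7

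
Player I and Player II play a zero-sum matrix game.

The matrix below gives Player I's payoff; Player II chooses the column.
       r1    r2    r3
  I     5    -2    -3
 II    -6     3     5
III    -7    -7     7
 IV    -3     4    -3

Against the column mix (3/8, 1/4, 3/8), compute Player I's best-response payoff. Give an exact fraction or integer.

I: (5)·(3/8) + (-2)·(1/4) + (-3)·(3/8) = 1/4.
II: (-6)·(3/8) + (3)·(1/4) + (5)·(3/8) = 3/8.
III: (-7)·(3/8) + (-7)·(1/4) + (7)·(3/8) = -7/4.
IV: (-3)·(3/8) + (4)·(1/4) + (-3)·(3/8) = -5/4.
The best pure response is II with expected payoff 3/8.

3/8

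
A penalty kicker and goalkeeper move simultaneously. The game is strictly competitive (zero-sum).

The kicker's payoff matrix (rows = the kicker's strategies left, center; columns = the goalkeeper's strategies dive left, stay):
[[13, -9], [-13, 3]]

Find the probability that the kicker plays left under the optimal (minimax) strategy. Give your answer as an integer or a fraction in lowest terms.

8/19

Row minima are -9 and -13, so the kicker's maximin is -9; column maxima are 13 and 3, so the goalkeeper's minimax is 3. These differ, so the equilibrium is in mixed strategies.
Let the kicker play left with probability p. The goalkeeper is indifferent when 13p − 13(1−p) = −9p + 3(1−p), giving p = 8/19.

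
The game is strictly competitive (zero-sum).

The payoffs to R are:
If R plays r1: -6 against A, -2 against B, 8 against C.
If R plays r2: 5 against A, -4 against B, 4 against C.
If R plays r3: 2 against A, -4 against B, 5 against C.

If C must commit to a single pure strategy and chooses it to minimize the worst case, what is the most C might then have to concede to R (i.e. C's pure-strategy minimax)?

The worst case (largest entry) in each column is A: 5, B: -2, C: 8.
The best (smallest) of these is -2.

-2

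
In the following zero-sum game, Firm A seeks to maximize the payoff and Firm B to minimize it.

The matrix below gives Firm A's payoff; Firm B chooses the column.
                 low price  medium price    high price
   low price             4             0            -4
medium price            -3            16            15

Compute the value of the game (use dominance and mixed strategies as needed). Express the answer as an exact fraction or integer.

Column medium price is strictly dominated by high price for Firm B (it gives Firm A more in every row).
The remaining 2×2 game on (low price, medium price) × (low price, high price) has no saddle point. Let Firm A play low price with probability p; indifference gives 4p − 3(1−p) = −4p + 15(1−p), so p = 9/13.
Similarly Firm B's optimal q on low price is 19/26, and the value is 4·(19/26) + (-4)·(7/26) = 24/13.

24/13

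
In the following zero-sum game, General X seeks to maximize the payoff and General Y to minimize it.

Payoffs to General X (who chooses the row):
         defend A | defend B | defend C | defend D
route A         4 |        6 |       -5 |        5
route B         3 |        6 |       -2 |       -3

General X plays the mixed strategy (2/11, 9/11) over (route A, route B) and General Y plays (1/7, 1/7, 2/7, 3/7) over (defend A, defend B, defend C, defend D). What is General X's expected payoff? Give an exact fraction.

Against (1/7, 1/7, 2/7, 3/7), each row's expected payoff is route A: 15/7; route B: -4/7.
Taking the (2/11, 9/11)-weighted average: (2/11)·(15/7) + (9/11)·(-4/7) = -6/77.

-6/77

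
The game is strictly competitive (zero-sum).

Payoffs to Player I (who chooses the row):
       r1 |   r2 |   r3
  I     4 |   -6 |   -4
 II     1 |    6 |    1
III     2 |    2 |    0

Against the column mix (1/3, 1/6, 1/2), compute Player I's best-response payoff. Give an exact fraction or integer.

11/6

I: (4)·(1/3) + (-6)·(1/6) + (-4)·(1/2) = -5/3.
II: (1)·(1/3) + (6)·(1/6) + (1)·(1/2) = 11/6.
III: (2)·(1/3) + (2)·(1/6) + (0)·(1/2) = 1.
The best pure response is II with expected payoff 11/6.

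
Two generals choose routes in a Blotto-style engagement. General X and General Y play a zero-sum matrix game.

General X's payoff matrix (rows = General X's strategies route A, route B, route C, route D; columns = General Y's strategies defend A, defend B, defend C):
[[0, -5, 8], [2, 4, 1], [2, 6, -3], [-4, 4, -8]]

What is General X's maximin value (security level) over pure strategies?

1

The worst-case payoff for each row is route A: -5, route B: 1, route C: -3, route D: -8.
The best of these is 1.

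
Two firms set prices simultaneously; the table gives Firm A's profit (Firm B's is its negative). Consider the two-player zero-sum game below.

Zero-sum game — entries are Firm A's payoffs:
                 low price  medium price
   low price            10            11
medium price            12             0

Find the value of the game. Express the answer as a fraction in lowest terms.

132/13

Row minima are 10 and 0, so Firm A's maximin is 10; column maxima are 12 and 11, so Firm B's minimax is 11. These differ, so the equilibrium is in mixed strategies.
Let Firm A play low price with probability p. Firm B is indifferent when 10p + 12(1−p) = 11p, giving p = 12/13.
Let Firm B play low price with probability q. Firm A is indifferent when 10q + 11(1−q) = 12q, giving q = 11/13.
The value is 10·(11/13) + (11)·(2/13) = 132/13.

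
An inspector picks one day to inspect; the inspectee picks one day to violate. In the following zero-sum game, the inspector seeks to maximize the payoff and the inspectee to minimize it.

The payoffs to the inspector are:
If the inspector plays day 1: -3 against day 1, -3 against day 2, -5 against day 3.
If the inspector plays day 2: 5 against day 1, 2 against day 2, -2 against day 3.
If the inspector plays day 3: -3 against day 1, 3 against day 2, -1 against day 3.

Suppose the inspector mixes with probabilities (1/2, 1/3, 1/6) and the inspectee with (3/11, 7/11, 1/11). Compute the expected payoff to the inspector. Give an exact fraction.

Against (3/11, 7/11, 1/11), each row's expected payoff is day 1: -35/11; day 2: 27/11; day 3: 1.
Taking the (1/2, 1/3, 1/6)-weighted average: (1/2)·(-35/11) + (1/3)·(27/11) + (1/6)·(1) = -20/33.

-20/33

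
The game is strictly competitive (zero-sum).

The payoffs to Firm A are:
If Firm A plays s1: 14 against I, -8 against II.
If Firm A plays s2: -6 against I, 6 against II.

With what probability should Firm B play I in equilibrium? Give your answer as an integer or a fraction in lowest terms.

Row minima are -8 and -6, so Firm A's maximin is -6; column maxima are 14 and 6, so Firm B's minimax is 6. These differ, so the equilibrium is in mixed strategies.
Let Firm B play I with probability q. Firm A is indifferent when 14q − 8(1−q) = −6q + 6(1−q), giving q = 7/17.

7/17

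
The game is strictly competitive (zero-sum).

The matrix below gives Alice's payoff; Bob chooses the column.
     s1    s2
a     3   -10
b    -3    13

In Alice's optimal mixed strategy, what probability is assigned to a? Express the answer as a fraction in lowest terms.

Row minima are -10 and -3, so Alice's maximin is -3; column maxima are 3 and 13, so Bob's minimax is 3. These differ, so the equilibrium is in mixed strategies.
Let Alice play a with probability p. Bob is indifferent when 3p − 3(1−p) = −10p + 13(1−p), giving p = 16/29.

16/29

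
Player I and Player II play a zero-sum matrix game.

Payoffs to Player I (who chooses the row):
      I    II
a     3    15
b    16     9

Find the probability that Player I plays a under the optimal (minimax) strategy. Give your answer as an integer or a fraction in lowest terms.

Row minima are 3 and 9, so Player I's maximin is 9; column maxima are 16 and 15, so Player II's minimax is 15. These differ, so the equilibrium is in mixed strategies.
Let Player I play a with probability p. Player II is indifferent when 3p + 16(1−p) = 15p + 9(1−p), giving p = 7/19.

7/19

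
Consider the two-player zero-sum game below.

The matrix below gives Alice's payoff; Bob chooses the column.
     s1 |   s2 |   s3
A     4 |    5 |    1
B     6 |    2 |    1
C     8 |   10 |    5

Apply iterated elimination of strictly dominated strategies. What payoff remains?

5

Column s2 is strictly dominated by s3 for Bob (1<5, 1<2, 5<10); eliminate s2.
Row B is strictly dominated by row C (8>6, 5>1); eliminate B.
Column s1 is strictly dominated by s3 for Bob (1<4, 5<8); eliminate s1.
Row A is strictly dominated by row C (5>1); eliminate A.
Only (C, s3) remains, with payoff 5.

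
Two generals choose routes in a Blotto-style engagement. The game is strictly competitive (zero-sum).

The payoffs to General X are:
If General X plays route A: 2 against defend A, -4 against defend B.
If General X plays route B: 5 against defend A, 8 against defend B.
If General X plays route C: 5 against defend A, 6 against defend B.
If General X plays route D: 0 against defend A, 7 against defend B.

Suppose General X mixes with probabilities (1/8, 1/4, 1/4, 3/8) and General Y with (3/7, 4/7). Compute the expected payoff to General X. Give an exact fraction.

Against (3/7, 4/7), each row's expected payoff is route A: -10/7; route B: 47/7; route C: 39/7; route D: 4.
Taking the (1/8, 1/4, 1/4, 3/8)-weighted average: (1/8)·(-10/7) + (1/4)·(47/7) + (1/4)·(39/7) + (3/8)·(4) = 123/28.

123/28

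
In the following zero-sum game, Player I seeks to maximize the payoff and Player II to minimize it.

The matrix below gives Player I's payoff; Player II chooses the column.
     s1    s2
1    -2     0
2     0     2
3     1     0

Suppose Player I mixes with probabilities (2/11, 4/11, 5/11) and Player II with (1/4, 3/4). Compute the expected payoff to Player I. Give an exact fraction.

Against (1/4, 3/4), each row's expected payoff is 1: -1/2; 2: 3/2; 3: 1/4.
Taking the (2/11, 4/11, 5/11)-weighted average: (2/11)·(-1/2) + (4/11)·(3/2) + (5/11)·(1/4) = 25/44.

25/44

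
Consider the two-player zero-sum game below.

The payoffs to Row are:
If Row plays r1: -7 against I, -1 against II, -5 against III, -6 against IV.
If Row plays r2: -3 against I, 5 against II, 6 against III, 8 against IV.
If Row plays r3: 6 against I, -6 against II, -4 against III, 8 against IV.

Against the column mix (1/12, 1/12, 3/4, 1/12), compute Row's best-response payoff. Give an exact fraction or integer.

16/3

r1: (-7)·(1/12) + (-1)·(1/12) + (-5)·(3/4) + (-6)·(1/12) = -59/12.
r2: (-3)·(1/12) + (5)·(1/12) + (6)·(3/4) + (8)·(1/12) = 16/3.
r3: (6)·(1/12) + (-6)·(1/12) + (-4)·(3/4) + (8)·(1/12) = -7/3.
The best pure response is r2 with expected payoff 16/3.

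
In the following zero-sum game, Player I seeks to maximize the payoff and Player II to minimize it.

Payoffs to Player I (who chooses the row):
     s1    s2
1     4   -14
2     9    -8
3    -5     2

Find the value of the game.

-11/12

Row 1 is strictly dominated by row 2, so Player I never plays it.
The remaining 2×2 game on (2, 3) × (s1, s2) has no saddle point. Let Player I play 2 with probability p; indifference gives 9p − 5(1−p) = −8p + 2(1−p), so p = 7/24.
Similarly Player II's optimal q on s1 is 5/12, and the value is 9·(5/12) + (-8)·(7/12) = -11/12.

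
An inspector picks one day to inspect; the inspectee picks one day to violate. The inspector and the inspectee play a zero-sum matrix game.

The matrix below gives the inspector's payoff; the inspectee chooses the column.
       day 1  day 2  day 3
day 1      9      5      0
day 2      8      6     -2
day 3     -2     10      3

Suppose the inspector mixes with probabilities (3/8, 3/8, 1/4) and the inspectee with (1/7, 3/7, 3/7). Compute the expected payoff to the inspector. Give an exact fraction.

103/28

Against (1/7, 3/7, 3/7), each row's expected payoff is day 1: 24/7; day 2: 20/7; day 3: 37/7.
Taking the (3/8, 3/8, 1/4)-weighted average: (3/8)·(24/7) + (3/8)·(20/7) + (1/4)·(37/7) = 103/28.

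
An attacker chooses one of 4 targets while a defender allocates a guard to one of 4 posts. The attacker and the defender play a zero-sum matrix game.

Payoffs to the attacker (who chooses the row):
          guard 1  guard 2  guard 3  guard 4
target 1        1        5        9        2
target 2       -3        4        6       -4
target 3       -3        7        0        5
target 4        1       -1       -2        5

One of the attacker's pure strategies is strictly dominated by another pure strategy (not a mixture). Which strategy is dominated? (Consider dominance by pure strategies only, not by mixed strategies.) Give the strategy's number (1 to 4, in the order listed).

Compare target 2 with target 1: 1 > -3, 5 > 4, 9 > 6, 2 > -4.
So target 1 strictly dominates target 2 for the attacker; target 2 is strictly dominated.

2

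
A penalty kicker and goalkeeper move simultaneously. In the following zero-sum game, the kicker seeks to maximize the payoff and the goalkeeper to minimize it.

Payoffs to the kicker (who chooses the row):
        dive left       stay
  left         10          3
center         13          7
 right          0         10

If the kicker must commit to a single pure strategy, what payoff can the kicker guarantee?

The worst-case payoff for each row is left: 3, center: 7, right: 0.
The best of these is 7.

7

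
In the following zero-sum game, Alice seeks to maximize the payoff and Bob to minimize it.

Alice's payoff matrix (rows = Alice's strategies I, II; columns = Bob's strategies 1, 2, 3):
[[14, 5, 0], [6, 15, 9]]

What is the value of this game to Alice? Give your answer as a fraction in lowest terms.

Column 2 is strictly dominated by 3 for Bob (it gives Alice more in every row).
The remaining 2×2 game on (I, II) × (1, 3) has no saddle point. Let Alice play I with probability p; indifference gives 14p + 6(1−p) = 9(1−p), so p = 3/17.
Similarly Bob's optimal q on 1 is 9/17, and the value is 14·(9/17) + (0)·(8/17) = 126/17.

126/17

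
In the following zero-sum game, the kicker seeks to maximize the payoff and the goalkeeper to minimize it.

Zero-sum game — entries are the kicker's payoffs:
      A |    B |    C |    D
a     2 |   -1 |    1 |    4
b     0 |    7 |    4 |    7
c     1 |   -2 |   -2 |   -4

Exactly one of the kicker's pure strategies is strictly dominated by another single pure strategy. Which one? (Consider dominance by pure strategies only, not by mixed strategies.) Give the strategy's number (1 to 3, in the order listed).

3

Compare c with a: 2 > 1, -1 > -2, 1 > -2, 4 > -4.
So a strictly dominates c for the kicker; c is strictly dominated.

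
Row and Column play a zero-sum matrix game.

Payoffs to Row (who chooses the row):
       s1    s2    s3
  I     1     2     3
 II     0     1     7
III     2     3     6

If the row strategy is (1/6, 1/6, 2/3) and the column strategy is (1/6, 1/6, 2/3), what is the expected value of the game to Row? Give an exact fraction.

40/9

Against (1/6, 1/6, 2/3), each row's expected payoff is I: 5/2; II: 29/6; III: 29/6.
Taking the (1/6, 1/6, 2/3)-weighted average: (1/6)·(5/2) + (1/6)·(29/6) + (2/3)·(29/6) = 40/9.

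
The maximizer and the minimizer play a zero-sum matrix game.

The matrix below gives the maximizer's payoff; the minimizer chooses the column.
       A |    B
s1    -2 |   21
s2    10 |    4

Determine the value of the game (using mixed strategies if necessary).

Row minima are -2 and 4, so the maximizer's maximin is 4; column maxima are 10 and 21, so the minimizer's minimax is 10. These differ, so the equilibrium is in mixed strategies.
Let the maximizer play s1 with probability p. The minimizer is indifferent when −2p + 10(1−p) = 21p + 4(1−p), giving p = 6/29.
Let the minimizer play A with probability q. The maximizer is indifferent when −2q + 21(1−q) = 10q + 4(1−q), giving q = 17/29.
The value is -2·(17/29) + (21)·(12/29) = 218/29.

218/29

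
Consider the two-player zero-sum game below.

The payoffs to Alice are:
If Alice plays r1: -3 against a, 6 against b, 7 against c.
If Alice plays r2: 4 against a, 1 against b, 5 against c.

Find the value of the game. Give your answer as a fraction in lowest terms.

9/4

Column c is strictly dominated by b for Bob (it gives Alice more in every row).
The remaining 2×2 game on (r1, r2) × (a, b) has no saddle point. Let Alice play r1 with probability p; indifference gives −3p + 4(1−p) = 6p + (1−p), so p = 1/4.
Similarly Bob's optimal q on a is 5/12, and the value is -3·(5/12) + (6)·(7/12) = 9/4.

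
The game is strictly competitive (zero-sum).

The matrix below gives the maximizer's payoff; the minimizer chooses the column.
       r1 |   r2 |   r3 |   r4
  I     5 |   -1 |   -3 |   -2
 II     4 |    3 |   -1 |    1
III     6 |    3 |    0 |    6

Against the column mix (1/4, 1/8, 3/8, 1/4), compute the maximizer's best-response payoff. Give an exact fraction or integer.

I: (5)·(1/4) + (-1)·(1/8) + (-3)·(3/8) + (-2)·(1/4) = -1/2.
II: (4)·(1/4) + (3)·(1/8) + (-1)·(3/8) + (1)·(1/4) = 5/4.
III: (6)·(1/4) + (3)·(1/8) + (0)·(3/8) + (6)·(1/4) = 27/8.
The best pure response is III with expected payoff 27/8.

27/8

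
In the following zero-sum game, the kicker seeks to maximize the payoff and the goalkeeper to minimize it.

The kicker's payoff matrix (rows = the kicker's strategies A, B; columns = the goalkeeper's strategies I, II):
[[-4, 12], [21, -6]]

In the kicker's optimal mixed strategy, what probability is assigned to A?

27/43

Row minima are -4 and -6, so the kicker's maximin is -4; column maxima are 21 and 12, so the goalkeeper's minimax is 12. These differ, so the equilibrium is in mixed strategies.
Let the kicker play A with probability p. The goalkeeper is indifferent when −4p + 21(1−p) = 12p − 6(1−p), giving p = 27/43.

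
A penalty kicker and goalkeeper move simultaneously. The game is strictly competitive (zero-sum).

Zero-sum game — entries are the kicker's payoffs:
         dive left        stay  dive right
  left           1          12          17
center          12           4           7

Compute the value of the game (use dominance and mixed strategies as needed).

Column dive right is strictly dominated by stay for the goalkeeper (it gives the kicker more in every row).
The remaining 2×2 game on (left, center) × (dive left, stay) has no saddle point. Let the kicker play left with probability p; indifference gives p + 12(1−p) = 12p + 4(1−p), so p = 8/19.
Similarly the goalkeeper's optimal q on dive left is 8/19, and the value is 1·(8/19) + (12)·(11/19) = 140/19.

140/19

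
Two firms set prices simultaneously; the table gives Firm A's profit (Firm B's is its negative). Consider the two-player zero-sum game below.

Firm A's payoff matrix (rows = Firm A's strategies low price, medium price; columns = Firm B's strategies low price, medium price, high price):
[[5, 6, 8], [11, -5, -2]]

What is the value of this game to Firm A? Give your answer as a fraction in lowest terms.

Column high price is strictly dominated by medium price for Firm B (it gives Firm A more in every row).
The remaining 2×2 game on (low price, medium price) × (low price, medium price) has no saddle point. Let Firm A play low price with probability p; indifference gives 5p + 11(1−p) = 6p − 5(1−p), so p = 16/17.
Similarly Firm B's optimal q on low price is 11/17, and the value is 5·(11/17) + (6)·(6/17) = 91/17.

91/17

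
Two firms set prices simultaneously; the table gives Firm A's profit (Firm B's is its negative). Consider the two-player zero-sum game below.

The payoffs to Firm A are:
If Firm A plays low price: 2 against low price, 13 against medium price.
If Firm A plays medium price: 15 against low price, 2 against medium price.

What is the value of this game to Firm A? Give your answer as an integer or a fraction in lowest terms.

Row minima are 2 and 2, so Firm A's maximin is 2; column maxima are 15 and 13, so Firm B's minimax is 13. These differ, so the equilibrium is in mixed strategies.
Let Firm A play low price with probability p. Firm B is indifferent when 2p + 15(1−p) = 13p + 2(1−p), giving p = 13/24.
Let Firm B play low price with probability q. Firm A is indifferent when 2q + 13(1−q) = 15q + 2(1−q), giving q = 11/24.
The value is 2·(11/24) + (13)·(13/24) = 191/24.

191/24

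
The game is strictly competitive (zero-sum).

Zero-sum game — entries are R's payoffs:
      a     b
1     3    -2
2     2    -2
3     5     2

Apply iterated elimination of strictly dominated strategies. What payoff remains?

2

Column a is strictly dominated by b for C (-2<3, -2<2, 2<5); eliminate a.
Row 2 is strictly dominated by row 3 (2>-2); eliminate 2.
Row 1 is strictly dominated by row 3 (2>-2); eliminate 1.
Only (3, b) remains, with payoff 2.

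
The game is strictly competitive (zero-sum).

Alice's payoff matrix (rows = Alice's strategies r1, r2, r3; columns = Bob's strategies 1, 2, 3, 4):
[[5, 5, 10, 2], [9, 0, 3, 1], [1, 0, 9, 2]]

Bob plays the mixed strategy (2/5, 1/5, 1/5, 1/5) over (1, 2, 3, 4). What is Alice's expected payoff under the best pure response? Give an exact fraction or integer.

r1: (5)·(2/5) + (5)·(1/5) + (10)·(1/5) + (2)·(1/5) = 27/5.
r2: (9)·(2/5) + (0)·(1/5) + (3)·(1/5) + (1)·(1/5) = 22/5.
r3: (1)·(2/5) + (0)·(1/5) + (9)·(1/5) + (2)·(1/5) = 13/5.
The best pure response is r1 with expected payoff 27/5.

27/5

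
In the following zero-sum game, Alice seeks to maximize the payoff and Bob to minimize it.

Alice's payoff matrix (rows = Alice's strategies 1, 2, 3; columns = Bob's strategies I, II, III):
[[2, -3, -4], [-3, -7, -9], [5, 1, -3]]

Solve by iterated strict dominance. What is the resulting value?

Row 1 is strictly dominated by row 3 (5>2, 1>-3, -3>-4); eliminate 1.
Column I is strictly dominated by II for Bob (-7<-3, 1<5); eliminate I.
Column II is strictly dominated by III for Bob (-9<-7, -3<1); eliminate II.
Row 2 is strictly dominated by row 3 (-3>-9); eliminate 2.
Only (3, III) remains, with payoff -3.

-3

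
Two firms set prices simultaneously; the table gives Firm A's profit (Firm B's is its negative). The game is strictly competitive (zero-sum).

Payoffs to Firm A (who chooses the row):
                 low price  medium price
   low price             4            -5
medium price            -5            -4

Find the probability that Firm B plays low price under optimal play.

1/10

Row minima are -5 and -5, so Firm A's maximin is -5; column maxima are 4 and -4, so Firm B's minimax is -4. These differ, so the equilibrium is in mixed strategies.
Let Firm B play low price with probability q. Firm A is indifferent when 4q − 5(1−q) = −5q − 4(1−q), giving q = 1/10.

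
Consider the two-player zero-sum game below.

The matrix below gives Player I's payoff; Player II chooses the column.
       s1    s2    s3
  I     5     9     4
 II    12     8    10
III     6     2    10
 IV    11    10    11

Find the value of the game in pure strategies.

10

Row minima: 4, 8, 2, 10 → Player I's maximin is 10.
Column maxima: 12, 10, 11 → Player II's minimax is 10.
They coincide at (IV, s2), so the value is 10.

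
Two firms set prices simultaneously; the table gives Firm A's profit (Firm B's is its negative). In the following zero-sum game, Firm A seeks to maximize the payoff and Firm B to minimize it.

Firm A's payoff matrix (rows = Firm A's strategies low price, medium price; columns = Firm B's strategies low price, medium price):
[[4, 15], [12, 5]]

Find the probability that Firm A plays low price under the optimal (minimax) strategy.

Row minima are 4 and 5, so Firm A's maximin is 5; column maxima are 12 and 15, so Firm B's minimax is 12. These differ, so the equilibrium is in mixed strategies.
Let Firm A play low price with probability p. Firm B is indifferent when 4p + 12(1−p) = 15p + 5(1−p), giving p = 7/18.

7/18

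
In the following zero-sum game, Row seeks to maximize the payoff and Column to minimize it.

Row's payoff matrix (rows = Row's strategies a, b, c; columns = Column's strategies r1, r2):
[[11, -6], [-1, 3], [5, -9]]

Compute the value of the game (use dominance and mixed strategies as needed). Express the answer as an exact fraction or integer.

9/7

Row c is strictly dominated by row a, so Row never plays it.
The remaining 2×2 game on (a, b) × (r1, r2) has no saddle point. Let Row play a with probability p; indifference gives 11p − (1−p) = −6p + 3(1−p), so p = 4/21.
Similarly Column's optimal q on r1 is 3/7, and the value is 11·(3/7) + (-6)·(4/7) = 9/7.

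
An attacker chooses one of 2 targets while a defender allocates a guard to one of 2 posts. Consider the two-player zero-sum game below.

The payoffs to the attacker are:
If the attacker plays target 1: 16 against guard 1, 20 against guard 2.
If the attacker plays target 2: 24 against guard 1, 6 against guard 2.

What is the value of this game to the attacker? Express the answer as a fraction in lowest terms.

192/11

Row minima are 16 and 6, so the attacker's maximin is 16; column maxima are 24 and 20, so the defender's minimax is 20. These differ, so the equilibrium is in mixed strategies.
Let the attacker play target 1 with probability p. The defender is indifferent when 16p + 24(1−p) = 20p + 6(1−p), giving p = 9/11.
Let the defender play guard 1 with probability q. The attacker is indifferent when 16q + 20(1−q) = 24q + 6(1−q), giving q = 7/11.
The value is 16·(7/11) + (20)·(4/11) = 192/11.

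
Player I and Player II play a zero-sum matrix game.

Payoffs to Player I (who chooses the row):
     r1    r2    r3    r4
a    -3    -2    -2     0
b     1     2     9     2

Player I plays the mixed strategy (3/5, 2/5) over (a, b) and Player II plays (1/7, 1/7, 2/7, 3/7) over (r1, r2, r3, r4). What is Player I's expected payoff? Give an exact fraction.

Against (1/7, 1/7, 2/7, 3/7), each row's expected payoff is a: -9/7; b: 27/7.
Taking the (3/5, 2/5)-weighted average: (3/5)·(-9/7) + (2/5)·(27/7) = 27/35.

27/35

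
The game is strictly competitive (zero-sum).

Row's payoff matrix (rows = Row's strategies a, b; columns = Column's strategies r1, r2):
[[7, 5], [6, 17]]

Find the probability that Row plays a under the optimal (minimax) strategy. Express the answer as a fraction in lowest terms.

Row minima are 5 and 6, so Row's maximin is 6; column maxima are 7 and 17, so Column's minimax is 7. These differ, so the equilibrium is in mixed strategies.
Let Row play a with probability p. Column is indifferent when 7p + 6(1−p) = 5p + 17(1−p), giving p = 11/13.

11/13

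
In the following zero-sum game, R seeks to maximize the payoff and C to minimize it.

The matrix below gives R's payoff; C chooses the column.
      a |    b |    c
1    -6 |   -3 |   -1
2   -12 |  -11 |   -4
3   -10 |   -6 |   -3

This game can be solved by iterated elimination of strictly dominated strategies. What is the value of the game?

Row 2 is strictly dominated by row 1 (-6>-12, -3>-11, -1>-4); eliminate 2.
Column b is strictly dominated by a for C (-6<-3, -10<-6); eliminate b.
Row 3 is strictly dominated by row 1 (-6>-10, -1>-3); eliminate 3.
Column c is strictly dominated by a for C (-6<-1); eliminate c.
Only (1, a) remains, with payoff -6.

-6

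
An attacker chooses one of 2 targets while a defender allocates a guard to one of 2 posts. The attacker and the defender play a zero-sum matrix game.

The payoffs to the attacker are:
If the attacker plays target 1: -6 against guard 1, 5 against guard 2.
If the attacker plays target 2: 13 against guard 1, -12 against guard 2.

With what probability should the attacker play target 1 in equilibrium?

25/36

Row minima are -6 and -12, so the attacker's maximin is -6; column maxima are 13 and 5, so the defender's minimax is 5. These differ, so the equilibrium is in mixed strategies.
Let the attacker play target 1 with probability p. The defender is indifferent when −6p + 13(1−p) = 5p − 12(1−p), giving p = 25/36.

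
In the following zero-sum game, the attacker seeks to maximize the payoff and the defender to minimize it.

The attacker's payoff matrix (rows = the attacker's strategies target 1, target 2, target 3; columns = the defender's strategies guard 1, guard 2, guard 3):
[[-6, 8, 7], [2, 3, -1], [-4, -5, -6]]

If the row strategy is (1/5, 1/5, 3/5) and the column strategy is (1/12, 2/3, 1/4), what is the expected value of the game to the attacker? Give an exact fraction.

Against (1/12, 2/3, 1/4), each row's expected payoff is target 1: 79/12; target 2: 23/12; target 3: -31/6.
Taking the (1/5, 1/5, 3/5)-weighted average: (1/5)·(79/12) + (1/5)·(23/12) + (3/5)·(-31/6) = -7/5.

-7/5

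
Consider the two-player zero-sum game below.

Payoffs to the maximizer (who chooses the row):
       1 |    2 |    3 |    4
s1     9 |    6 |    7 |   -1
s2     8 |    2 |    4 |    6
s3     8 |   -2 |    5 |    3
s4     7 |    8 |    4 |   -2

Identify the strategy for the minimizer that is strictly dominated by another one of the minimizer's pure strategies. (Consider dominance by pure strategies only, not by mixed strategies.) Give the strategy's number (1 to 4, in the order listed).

1

The minimizer prefers columns that give the maximizer less. Compare 1 with 3: 7 < 9, 4 < 8, 5 < 8, 4 < 7.
So 3 strictly dominates 1 for the minimizer; 1 is strictly dominated.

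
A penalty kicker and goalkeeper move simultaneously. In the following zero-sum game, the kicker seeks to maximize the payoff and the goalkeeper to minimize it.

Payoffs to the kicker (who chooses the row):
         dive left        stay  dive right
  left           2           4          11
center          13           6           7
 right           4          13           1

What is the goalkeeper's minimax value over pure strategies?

11

The worst case (largest entry) in each column is dive left: 13, stay: 13, dive right: 11.
The best (smallest) of these is 11.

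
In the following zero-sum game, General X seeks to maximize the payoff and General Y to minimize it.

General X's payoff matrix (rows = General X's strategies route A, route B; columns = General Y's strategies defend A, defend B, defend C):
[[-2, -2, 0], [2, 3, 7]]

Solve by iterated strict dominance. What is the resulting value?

Column defend C is strictly dominated by defend A for General Y (-2<0, 2<7); eliminate defend C.
Row route A is strictly dominated by row route B (2>-2, 3>-2); eliminate route A.
Column defend B is strictly dominated by defend A for General Y (2<3); eliminate defend B.
Only (route B, defend A) remains, with payoff 2.

2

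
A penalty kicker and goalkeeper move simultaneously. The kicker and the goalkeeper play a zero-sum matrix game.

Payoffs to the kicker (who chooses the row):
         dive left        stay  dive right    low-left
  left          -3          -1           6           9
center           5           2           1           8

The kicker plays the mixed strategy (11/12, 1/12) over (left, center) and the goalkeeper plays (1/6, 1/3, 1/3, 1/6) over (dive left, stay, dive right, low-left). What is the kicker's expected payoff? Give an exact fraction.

Against (1/6, 1/3, 1/3, 1/6), each row's expected payoff is left: 8/3; center: 19/6.
Taking the (11/12, 1/12)-weighted average: (11/12)·(8/3) + (1/12)·(19/6) = 65/24.

65/24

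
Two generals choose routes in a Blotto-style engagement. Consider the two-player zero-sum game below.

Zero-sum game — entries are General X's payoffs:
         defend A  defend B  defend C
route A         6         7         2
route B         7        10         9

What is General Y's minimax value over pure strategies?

The worst case (largest entry) in each column is defend A: 7, defend B: 10, defend C: 9.
The best (smallest) of these is 7.

7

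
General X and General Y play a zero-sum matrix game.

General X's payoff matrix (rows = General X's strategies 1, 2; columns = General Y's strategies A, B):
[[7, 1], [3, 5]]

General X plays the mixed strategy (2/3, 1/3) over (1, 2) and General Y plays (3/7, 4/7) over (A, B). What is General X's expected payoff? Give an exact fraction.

Against (3/7, 4/7), each row's expected payoff is 1: 25/7; 2: 29/7.
Taking the (2/3, 1/3)-weighted average: (2/3)·(25/7) + (1/3)·(29/7) = 79/21.

79/21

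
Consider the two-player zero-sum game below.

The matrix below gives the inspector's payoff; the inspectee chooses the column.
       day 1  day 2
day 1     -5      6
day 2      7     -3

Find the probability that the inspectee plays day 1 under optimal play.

Row minima are -5 and -3, so the inspector's maximin is -3; column maxima are 7 and 6, so the inspectee's minimax is 6. These differ, so the equilibrium is in mixed strategies.
Let the inspectee play day 1 with probability q. The inspector is indifferent when −5q + 6(1−q) = 7q − 3(1−q), giving q = 3/7.

3/7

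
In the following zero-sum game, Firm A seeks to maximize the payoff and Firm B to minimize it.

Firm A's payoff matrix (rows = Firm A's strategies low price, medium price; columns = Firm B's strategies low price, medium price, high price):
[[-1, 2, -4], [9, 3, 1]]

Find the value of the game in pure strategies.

1

Row minima: -4, 1 → Firm A's maximin is 1.
Column maxima: 9, 3, 1 → Firm B's minimax is 1.
They coincide at (medium price, high price), so the value is 1.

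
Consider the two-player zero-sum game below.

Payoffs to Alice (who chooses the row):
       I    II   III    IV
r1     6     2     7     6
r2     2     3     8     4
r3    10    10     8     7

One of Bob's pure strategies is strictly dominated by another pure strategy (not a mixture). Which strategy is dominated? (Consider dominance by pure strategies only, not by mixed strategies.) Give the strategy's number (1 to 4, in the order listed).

3

Bob prefers columns that give Alice less. Compare III with IV: 6 < 7, 4 < 8, 7 < 8.
So IV strictly dominates III for Bob; III is strictly dominated.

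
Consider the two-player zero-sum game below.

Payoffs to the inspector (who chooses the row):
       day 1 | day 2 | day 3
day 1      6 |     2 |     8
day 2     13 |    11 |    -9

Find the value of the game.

Column day 1 is strictly dominated by day 2 for the inspectee (it gives the inspector more in every row).
The remaining 2×2 game on (day 1, day 2) × (day 2, day 3) has no saddle point. Let the inspector play day 1 with probability p; indifference gives 2p + 11(1−p) = 8p − 9(1−p), so p = 10/13.
Similarly the inspectee's optimal q on day 2 is 17/26, and the value is 2·(17/26) + (8)·(9/26) = 53/13.

53/13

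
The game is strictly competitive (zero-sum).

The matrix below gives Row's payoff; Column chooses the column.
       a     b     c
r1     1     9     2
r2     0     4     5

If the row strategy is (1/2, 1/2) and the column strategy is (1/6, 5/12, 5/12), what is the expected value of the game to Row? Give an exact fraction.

17/4

Against (1/6, 5/12, 5/12), each row's expected payoff is r1: 19/4; r2: 15/4.
Taking the (1/2, 1/2)-weighted average: (1/2)·(19/4) + (1/2)·(15/4) = 17/4.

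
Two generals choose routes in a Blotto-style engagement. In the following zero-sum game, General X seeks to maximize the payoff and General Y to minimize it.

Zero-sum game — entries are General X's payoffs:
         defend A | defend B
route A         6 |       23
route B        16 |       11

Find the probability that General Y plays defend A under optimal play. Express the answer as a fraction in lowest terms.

6/11

Row minima are 6 and 11, so General X's maximin is 11; column maxima are 16 and 23, so General Y's minimax is 16. These differ, so the equilibrium is in mixed strategies.
Let General Y play defend A with probability q. General X is indifferent when 6q + 23(1−q) = 16q + 11(1−q), giving q = 6/11.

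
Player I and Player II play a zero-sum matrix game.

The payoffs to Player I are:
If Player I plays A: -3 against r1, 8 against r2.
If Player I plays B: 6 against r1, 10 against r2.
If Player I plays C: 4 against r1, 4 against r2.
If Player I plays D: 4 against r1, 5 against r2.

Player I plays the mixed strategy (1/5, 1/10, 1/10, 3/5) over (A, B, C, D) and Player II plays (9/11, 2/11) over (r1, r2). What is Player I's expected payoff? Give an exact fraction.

Against (9/11, 2/11), each row's expected payoff is A: -1; B: 74/11; C: 4; D: 46/11.
Taking the (1/5, 1/10, 1/10, 3/5)-weighted average: (1/5)·(-1) + (1/10)·(74/11) + (1/10)·(4) + (3/5)·(46/11) = 186/55.

186/55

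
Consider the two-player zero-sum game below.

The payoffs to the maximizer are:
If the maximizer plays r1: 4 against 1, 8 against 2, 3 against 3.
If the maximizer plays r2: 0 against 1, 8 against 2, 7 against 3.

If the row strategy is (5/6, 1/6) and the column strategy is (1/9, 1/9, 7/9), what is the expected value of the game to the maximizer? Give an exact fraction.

Against (1/9, 1/9, 7/9), each row's expected payoff is r1: 11/3; r2: 19/3.
Taking the (5/6, 1/6)-weighted average: (5/6)·(11/3) + (1/6)·(19/3) = 37/9.

37/9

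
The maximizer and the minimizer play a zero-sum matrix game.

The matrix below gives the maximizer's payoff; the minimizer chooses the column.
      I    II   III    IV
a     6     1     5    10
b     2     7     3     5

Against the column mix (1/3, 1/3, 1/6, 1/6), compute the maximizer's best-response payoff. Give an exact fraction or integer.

29/6

a: (6)·(1/3) + (1)·(1/3) + (5)·(1/6) + (10)·(1/6) = 29/6.
b: (2)·(1/3) + (7)·(1/3) + (3)·(1/6) + (5)·(1/6) = 13/3.
The best pure response is a with expected payoff 29/6.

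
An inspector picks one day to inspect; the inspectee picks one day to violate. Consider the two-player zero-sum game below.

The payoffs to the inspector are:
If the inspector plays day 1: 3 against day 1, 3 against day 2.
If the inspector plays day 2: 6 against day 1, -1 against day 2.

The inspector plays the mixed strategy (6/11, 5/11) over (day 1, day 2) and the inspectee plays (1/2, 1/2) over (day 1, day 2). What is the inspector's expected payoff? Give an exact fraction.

Against (1/2, 1/2), each row's expected payoff is day 1: 3; day 2: 5/2.
Taking the (6/11, 5/11)-weighted average: (6/11)·(3) + (5/11)·(5/2) = 61/22.

61/22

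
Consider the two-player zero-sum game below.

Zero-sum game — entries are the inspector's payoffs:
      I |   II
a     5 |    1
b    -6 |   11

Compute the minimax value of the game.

61/21

Row minima are 1 and -6, so the inspector's maximin is 1; column maxima are 5 and 11, so the inspectee's minimax is 5. These differ, so the equilibrium is in mixed strategies.
Let the inspector play a with probability p. The inspectee is indifferent when 5p − 6(1−p) = p + 11(1−p), giving p = 17/21.
Let the inspectee play I with probability q. The inspector is indifferent when 5q + (1−q) = −6q + 11(1−q), giving q = 10/21.
The value is 5·(10/21) + (1)·(11/21) = 61/21.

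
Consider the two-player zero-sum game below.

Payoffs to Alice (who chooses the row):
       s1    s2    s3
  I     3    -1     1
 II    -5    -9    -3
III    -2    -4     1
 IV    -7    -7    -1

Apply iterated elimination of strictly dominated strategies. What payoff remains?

-1

Row IV is strictly dominated by row I (3>-7, -1>-7, 1>-1); eliminate IV.
Column s3 is strictly dominated by s2 for Bob (-1<1, -9<-3, -4<1); eliminate s3.
Column s1 is strictly dominated by s2 for Bob (-1<3, -9<-5, -4<-2); eliminate s1.
Row III is strictly dominated by row I (-1>-4); eliminate III.
Row II is strictly dominated by row I (-1>-9); eliminate II.
Only (I, s2) remains, with payoff -1.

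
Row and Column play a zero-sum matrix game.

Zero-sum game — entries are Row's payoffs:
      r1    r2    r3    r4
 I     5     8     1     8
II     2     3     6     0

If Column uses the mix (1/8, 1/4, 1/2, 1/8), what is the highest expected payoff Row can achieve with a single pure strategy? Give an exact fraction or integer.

33/8

I: (5)·(1/8) + (8)·(1/4) + (1)·(1/2) + (8)·(1/8) = 33/8.
II: (2)·(1/8) + (3)·(1/4) + (6)·(1/2) + (0)·(1/8) = 4.
The best pure response is I with expected payoff 33/8.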